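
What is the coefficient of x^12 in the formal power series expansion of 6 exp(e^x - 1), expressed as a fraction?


exp(e^x - 1) is the exponential generating function for the Bell numbers Bell_k: exp(e^x - 1) = sum_{k>=0} Bell_k x^k / k!.
So the coefficient of x^12 in 6 exp(e^x - 1) is 6 Bell_12 / 12!.
Computing: Bell_12 = 4213597 and 12! = 479001600, giving
6 * 4213597/479001600 = 4213597/79833600.

4213597/79833600


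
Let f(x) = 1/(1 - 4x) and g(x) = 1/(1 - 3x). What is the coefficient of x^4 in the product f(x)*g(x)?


The coefficient of x^n in f*g is the Cauchy product: sum_{k=0}^{n} a^k * b^(n-k).
With a=4, b=3, n=4:
sum_{k=0}^{4} 4^k * 3^(4-k)
= 781

781


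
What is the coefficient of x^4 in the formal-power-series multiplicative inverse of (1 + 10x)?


The inverse is 1/(1 + 10x). Apply the geometric identity 1/(1 - y) = sum_{k>=0} y^k with y = -10x:
1/(1 + 10x) = sum_{k>=0} (-10)^k x^k.
So the coefficient of x^4 is (-10)^4 = 10000.

10000


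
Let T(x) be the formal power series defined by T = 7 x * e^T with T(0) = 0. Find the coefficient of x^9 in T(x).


Apply the Lagrange inversion formula: if T = 7 x * phi(T) with phi(t) = e^t, then
[x^n] T = 7^n * (1/n) [t^(n-1)] phi(t)^n = 7^n * (1/n) [t^(n-1)] e^(n t) = 7^n * (1/n) * n^(n-1) / (n-1)! = 7^n * n^(n-1) / n!.
When c = 1 this is the Cayley count of rooted labeled trees on n vertices, divided by n!.
For n = 9: 7^9 * 9^8 / 9! = 40353607 * 43046721/362880 = 3063651608241/640.

3063651608241/640


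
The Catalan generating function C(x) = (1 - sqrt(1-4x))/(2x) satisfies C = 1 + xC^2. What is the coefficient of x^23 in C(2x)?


Substituting x -> 2x scales the n-th coefficient by 2^n, so [x^23] C(2x) = 2^23 * C_23.
C_23 = C(2*23, 23)/(24) = 8233430727600/24 = 343059613650.
So 2^23 * 343059613650 = 8388608 * 343059613650 = 2877792619541299200.

2877792619541299200


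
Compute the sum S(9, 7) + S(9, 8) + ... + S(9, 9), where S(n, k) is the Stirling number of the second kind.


By definition, S(n, k) counts partitions of an n-set into exactly k nonempty blocks.
Computing row n = 9 for k = 7..9:
S(9, k): 462, 36, 1
Sum = 499.

499


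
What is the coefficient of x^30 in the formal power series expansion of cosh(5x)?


The Maclaurin series is cosh(t) = sum_{m>=0} t^(2m) / (2m)!, so substituting t = 5x, only even powers of x are nonzero, with coefficient of x^(2m) equal to 5^(2m) / (2m)!.
For x^30 the coefficient is 5^30/30! = 931322574615478515625/265252859812191058636308480000000 = 11920928955078125/3395236605596045550544748544.

11920928955078125/3395236605596045550544748544


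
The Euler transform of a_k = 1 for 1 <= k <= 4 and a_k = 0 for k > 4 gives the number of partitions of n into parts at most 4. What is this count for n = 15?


Partitions of 15 into parts at most 4:
Using generating function (1-x)^(-1)(1-x^2)^(-1)...(1-x^4)^(-1),
the coefficient of x^15 = 54

54


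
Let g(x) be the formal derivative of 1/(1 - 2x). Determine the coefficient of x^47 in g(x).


Differentiate termwise: d/dx sum_{k>=0} 2^k x^k = sum_{k>=1} k 2^k x^(k-1) = sum_{j>=0} (j+1) 2^(j+1) x^j.
Equivalently, d/dx [1/(1 - 2x)] = 2/(1 - 2x)^2.
For j = 47: 48 * 2^48 = 48 * 281474976710656 = 13510798882111488.

13510798882111488


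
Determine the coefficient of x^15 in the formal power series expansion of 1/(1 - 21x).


The geometric series identity gives 1/(1 - c x) = sum_{k>=0} c^k x^k, so the coefficient of x^k is c^k.
Here c = 21 and k = 15.
Computing: 21^15 = 68122318582951682301

68122318582951682301


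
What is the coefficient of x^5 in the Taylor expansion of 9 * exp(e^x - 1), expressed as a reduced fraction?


exp(e^x - 1) = sum_{k>=0} Bell_k x^k / k!, where Bell_k is the k-th Bell number.
So the coefficient of x^5 is 9 * Bell_5 / 5!.
Computing: Bell_5 = 52 and 5! = 120, giving
9 * 52/120 = 39/10.

39/10


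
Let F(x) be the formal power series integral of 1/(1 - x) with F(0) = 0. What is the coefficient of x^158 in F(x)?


1/(1 - x) = sum_{k>=0} x^k. Integrating termwise and using F(0) = 0 gives
F(x) = sum_{k>=0} x^(k+1) / (k+1) = sum_{m>=1} x^m / m = -ln(1 - x).
So the coefficient of x^158 is 1/158 = 1/158.

1/158


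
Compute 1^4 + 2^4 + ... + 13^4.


This power sum has a closed form given by Faulhaber's formula
sum_{k=1}^{m} k^p = (1 / (p + 1)) * sum_{j=0}^{p} C(p + 1, j) B_j m^(p + 1 - j),
but for small m direct computation is fastest:
1 + 16 + 81 + 256 + 625 + 1296 + 2401 + 4096 + 6561 + 10000 + 14641 + 20736 + 28561 = 89271.

89271


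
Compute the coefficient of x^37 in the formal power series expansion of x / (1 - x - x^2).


Let f(x) = sum_{k>=0} a_k x^k. Multiplying f(x) * (1 - x - x^2) = x and matching coefficients gives a_0 = 0, a_1 = 1, and a_k = a_{k-1} + a_{k-2} for k >= 2. These are the Fibonacci numbers F_k.
Iterating from F_0 = 0, F_1 = 1:
F_0=0, F_1=1, F_2=1, F_3=2, F_4=3, F_5=5, F_6=8, F_7=13, F_8=21, F_9=34, ...
F_37 = 24157817.

24157817


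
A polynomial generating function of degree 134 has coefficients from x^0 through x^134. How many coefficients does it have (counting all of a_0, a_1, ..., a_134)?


A polynomial of degree 134 takes the form a_0 + a_1 x + ... + a_134 x^134.
The number of coefficients is 134 + 1 = 135.

135


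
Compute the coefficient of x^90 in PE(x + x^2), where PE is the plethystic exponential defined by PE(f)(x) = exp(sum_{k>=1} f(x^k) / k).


With f(x) = x + x^2, the exponent is sum_{k>=1} (x^k + x^(2k)) / k = -ln(1 - x) - ln(1 - x^2). Exponentiating:
PE(x + x^2) = 1 / ((1 - x)(1 - x^2)).
This is the generating function for partitions of n into parts of size 1 or 2. The number of 2's can be any j in 0..45, and the rest are 1's, so
[x^90] = floor(90/2) + 1 = 46.

46


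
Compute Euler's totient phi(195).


phi(n) counts integers in [1, n] coprime to n. Using the multiplicative formula phi(n) = n * prod_{p | n} (1 - 1/p):
195 = 3 * 5 * 13, so
phi(195) = 195 * (1 - 1/3) * (1 - 1/5) * (1 - 1/13) = 96.

96


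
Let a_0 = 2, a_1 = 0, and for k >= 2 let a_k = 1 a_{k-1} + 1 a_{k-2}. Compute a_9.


Iterating the recurrence forward:
a_0 = 2
a_1 = 0
a_2 = 1*0 + 1*2 = 2
a_3 = 1*2 + 1*0 = 2
a_4 = 1*2 + 1*2 = 4
a_5 = 1*4 + 1*2 = 6
a_6 = 1*6 + 1*4 = 10
a_7 = 1*10 + 1*6 = 16
a_8 = 1*16 + 1*10 = 26
a_9 = 1*26 + 1*16 = 42
So a_9 = 42.

42


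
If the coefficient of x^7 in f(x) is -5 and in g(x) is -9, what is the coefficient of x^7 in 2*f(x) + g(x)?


Scalar multiplication scales coefficients: 2 * -5 = -10.
Then add the g coefficient: -10 + -9
= -19

-19


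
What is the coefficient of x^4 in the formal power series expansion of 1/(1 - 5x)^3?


The general identity 1/(1 - c x)^r = sum_{k>=0} c^k C(k + r - 1, r - 1) x^k follows by substituting y = c x into 1/(1 - y)^r = sum_{k>=0} C(k + r - 1, r - 1) y^k.
For c = 5, r = 3, k = 4:
5^4 * C(6, 2) = 625 * 15 = 9375.

9375


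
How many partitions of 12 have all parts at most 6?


Using the generating function (1-x)^(-1)(1-x^2)^(-1)...(1-x^6)^(-1),
the coefficient of x^12 counts these restricted partitions.
Result = 58

58


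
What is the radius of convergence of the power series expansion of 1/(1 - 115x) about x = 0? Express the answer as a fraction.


Expanding 1/(1 - 115x) = sum_{k>=0} 115^k x^k, the series converges when |115x| < 1, i.e., |x| < 1/115.
So the radius of convergence is 1/115 = 1/115.

1/115


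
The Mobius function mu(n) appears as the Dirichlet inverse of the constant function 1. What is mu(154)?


154 = 2 * 7 * 11 (all distinct primes).
mu(154) = (-1)^3 = -1

-1


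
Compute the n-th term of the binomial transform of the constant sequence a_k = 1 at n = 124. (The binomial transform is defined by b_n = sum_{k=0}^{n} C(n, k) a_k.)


With a_k = 1 for all k, b_n = sum_{k=0}^{n} C(n, k) = 2^n by the binomial theorem.
For n = 124: 2^124 = 21267647932558653966460912964485513216.

21267647932558653966460912964485513216


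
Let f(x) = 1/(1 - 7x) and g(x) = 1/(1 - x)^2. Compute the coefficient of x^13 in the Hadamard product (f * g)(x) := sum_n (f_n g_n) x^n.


f has coefficients f_k = 7^k. For g = 1/(1 - x)^2 the coefficient is g_k = C(k + 1, 1) = k + 1. The Hadamard coefficient is (f * g)_k = 7^k * (k + 1).
For k = 13: 7^13 * 14 = 96889010407 * 14 = 1356446145698.

1356446145698


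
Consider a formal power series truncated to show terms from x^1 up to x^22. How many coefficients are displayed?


From x^1 to x^22 inclusive, the count is 22 - 1 + 1 = 22.

22


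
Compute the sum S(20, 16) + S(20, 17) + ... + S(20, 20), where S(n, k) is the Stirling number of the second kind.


By definition, S(n, k) counts partitions of an n-set into exactly k nonempty blocks.
Computing row n = 20 for k = 16..20:
S(20, k): 22350954, 741285, 15675, 190, 1
Sum = 23108105.

23108105


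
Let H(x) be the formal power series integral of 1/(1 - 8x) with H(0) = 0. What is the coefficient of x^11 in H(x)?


1/(1 - 8x) = sum_{k>=0} 8^k x^k. Integrating termwise with H(0) = 0:
H(x) = sum_{k>=0} 8^k x^(k+1) / (k+1) = sum_{m>=1} 8^(m-1) x^m / m.
For m = 11: 8^10/11 = 1073741824/11 = 1073741824/11.

1073741824/11


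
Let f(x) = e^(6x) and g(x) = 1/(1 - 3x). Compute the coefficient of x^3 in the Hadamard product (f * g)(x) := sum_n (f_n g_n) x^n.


Expanding: f_k = 6^k/k! (from e^(6x)) and g_k = 3^k (from 1/(1 - 3x)). So the Hadamard coefficient (f * g)_k = 6^k 3^k / k! = (18)^k / k!.
For k = 3: 18^3/3! = 5832/6 = 972.

972


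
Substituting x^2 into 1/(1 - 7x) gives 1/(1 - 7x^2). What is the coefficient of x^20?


The coefficient of x^(2m) in 1/(1 - 7x^2) is 7^m.
With n = 20 = 2*10, the coefficient is 7^10 = 282475249.

282475249


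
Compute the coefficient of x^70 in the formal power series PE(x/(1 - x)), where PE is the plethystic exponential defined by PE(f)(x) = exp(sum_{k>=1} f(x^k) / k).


For f(x) = x/(1 - x) we have
sum_{k>=1} f(x^k) / k = sum_{k>=1} (1/k) * x^k / (1 - x^k) = sum_{k, m >= 1} x^(k m) / k,
which after exponentiating simplifies to
PE(x/(1 - x)) = prod_{k>=1} 1 / (1 - x^k).
This is the generating function for the partition function p(n), so the coefficient of x^70 is p(70).
Computing p(70) by dynamic programming over parts 1, 2, ..., 70: p(70) = 4087968.

4087968


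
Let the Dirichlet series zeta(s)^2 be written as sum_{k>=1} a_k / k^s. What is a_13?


The Dirichlet convolution of the constant function 1 with itself gives (1 * 1)(k) = sum_{d | k} 1 = d(k), the number of positive divisors of k.
Since zeta(s) = sum_{k>=1} 1/k^s, we have zeta(s)^2 = sum_{k>=1} d(k)/k^s, so a_k = d(k).
For k = 13: the divisors are 1, 13.
Count = 2.

2


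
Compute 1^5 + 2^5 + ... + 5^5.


This power sum has a closed form given by Faulhaber's formula
sum_{k=1}^{m} k^p = (1 / (p + 1)) * sum_{j=0}^{p} C(p + 1, j) B_j m^(p + 1 - j),
but for small m direct computation is fastest:
1 + 32 + 243 + 1024 + 3125 = 4425.

4425


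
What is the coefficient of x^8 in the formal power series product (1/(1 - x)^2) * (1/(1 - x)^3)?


Combine the factors: (1/(1 - x)^2) * (1/(1 - x)^3) = 1/(1 - x)^5.
Then use 1/(1 - x)^r = sum_{k>=0} C(k + r - 1, r - 1) x^k with r = 5 and k = 8:
C(12, 4) = 495.

495


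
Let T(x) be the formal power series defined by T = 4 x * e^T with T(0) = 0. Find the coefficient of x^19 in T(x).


Apply the Lagrange inversion formula: if T = 4 x * phi(T) with phi(t) = e^t, then
[x^n] T = 4^n * (1/n) [t^(n-1)] phi(t)^n = 4^n * (1/n) [t^(n-1)] e^(n t) = 4^n * (1/n) * n^(n-1) / (n-1)! = 4^n * n^(n-1) / n!.
When c = 1 this is the Cayley count of rooted labeled trees on n vertices, divided by n!.
For n = 19: 4^19 * 19^18 / 19! = 274877906944 * 104127350297911241532841/121645100408832000 = 22986408519154226947692691456/97692469875.

22986408519154226947692691456/97692469875


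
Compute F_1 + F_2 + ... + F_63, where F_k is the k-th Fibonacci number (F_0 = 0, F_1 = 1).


Use the identity sum_{k=0}^{N} F_k = F_{N+2} - 1 (which follows from F_{k+2} - F_{k+1} = F_k). Then
sum_{k=1}^{63} F_k = (F_{65} - 1) - (F_{2} - 1) = F_{65} - F_{2}.
Computing: F_{65} = 17167680177565, F_{2} = 1, so
Sum = 17167680177565 - 1 = 17167680177564.

17167680177564


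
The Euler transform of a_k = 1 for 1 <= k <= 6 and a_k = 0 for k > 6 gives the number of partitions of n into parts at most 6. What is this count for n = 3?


Partitions of 3 into parts at most 6:
Using generating function (1-x)^(-1)(1-x^2)^(-1)...(1-x^6)^(-1),
the coefficient of x^3 = 3

3


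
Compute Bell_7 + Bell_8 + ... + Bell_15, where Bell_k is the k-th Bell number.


Recall Bell_k counts set partitions of a k-set (with Bell_0 = 1 by convention).
Bell_7 through Bell_15: 877, 4140, 21147, 115975, 678570, 4213597, 27644437, 190899322, 1382958545
Sum = 877 + 4140 + 21147 + 115975 + 678570 + 4213597 + 27644437 + 190899322 + 1382958545 = 1606536610.

1606536610


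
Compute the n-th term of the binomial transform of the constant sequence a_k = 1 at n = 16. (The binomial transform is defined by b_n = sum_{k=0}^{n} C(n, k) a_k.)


With a_k = 1 for all k, b_n = sum_{k=0}^{n} C(n, k) = 2^n by the binomial theorem.
For n = 16: 2^16 = 65536.

65536


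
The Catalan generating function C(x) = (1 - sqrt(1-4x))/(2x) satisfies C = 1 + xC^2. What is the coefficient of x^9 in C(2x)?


Substituting x -> 2x scales the n-th coefficient by 2^n, so [x^9] C(2x) = 2^9 * C_9.
C_9 = C(2*9, 9)/(10) = 48620/10 = 4862.
So 2^9 * 4862 = 512 * 4862 = 2489344.

2489344


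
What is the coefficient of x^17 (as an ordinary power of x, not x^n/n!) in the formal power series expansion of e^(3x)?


The exponential series is e^y = sum_{k>=0} y^k / k!. Substituting y = 3x gives
e^(3x) = sum_{k>=0} 3^k x^k / k!.
So the coefficient of x^n is a^n/n! with a = 3, n = 17:
3^17 / 17! = 129140163/355687428096000 = 177147/487911424000

177147/487911424000


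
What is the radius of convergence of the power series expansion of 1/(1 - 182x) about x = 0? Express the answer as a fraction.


Expanding 1/(1 - 182x) = sum_{k>=0} 182^k x^k, the series converges when |182x| < 1, i.e., |x| < 1/182.
So the radius of convergence is 1/182 = 1/182.

1/182


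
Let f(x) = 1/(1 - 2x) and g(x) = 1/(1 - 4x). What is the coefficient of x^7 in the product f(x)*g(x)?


The coefficient of x^n in f*g is the Cauchy product: sum_{k=0}^{n} a^k * b^(n-k).
With a=2, b=4, n=7:
sum_{k=0}^{7} 2^k * 4^(7-k)
= 32640

32640


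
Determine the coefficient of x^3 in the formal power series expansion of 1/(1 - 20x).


The geometric series identity gives 1/(1 - c x) = sum_{k>=0} c^k x^k, so the coefficient of x^k is c^k.
Here c = 20 and k = 3.
Computing: 20^3 = 8000

8000


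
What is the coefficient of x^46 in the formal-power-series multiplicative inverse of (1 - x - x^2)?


Let the inverse be f(x) = sum_{k>=0} a_k x^k. From f(x) * (1 - x - x^2) = 1 and matching coefficients:
 x^0: a_0 = 1.
 x^1: a_1 - a_0 = 0, so a_1 = 1.
 x^k (k >= 2): a_k - a_{k-1} - a_{k-2} = 0, i.e. a_k = a_{k-1} + a_{k-2}.
This is the Fibonacci-type recurrence shifted so that a_0 = a_1 = 1.
Iterating: a_0=1, a_1=1, a_2=2, a_3=3, a_4=5, a_5=8, a_6=13, a_7=21, a_8=34, a_9=55, ...
a_46 = 2971215073.

2971215073


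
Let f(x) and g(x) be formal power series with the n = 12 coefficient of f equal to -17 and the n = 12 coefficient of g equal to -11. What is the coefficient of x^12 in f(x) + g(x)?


Addition of formal power series is termwise.
The coefficient of x^12 in f + g = -17 + -11
= -28

-28


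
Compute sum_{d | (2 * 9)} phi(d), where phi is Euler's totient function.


First, 2 * 9 = 18. One classical identity is sum_{d | n} phi(d) = n (each k in [1, n] has a unique gcd with n, and among the k's with gcd(k, n) = n/d there are phi(d) of them). So the sum equals 18. We also verify directly:
Divisors of 18: 1, 2, 3, 6, 9, 18.
phi values: 1, 1, 2, 2, 6, 6.
Sum = 18.

18


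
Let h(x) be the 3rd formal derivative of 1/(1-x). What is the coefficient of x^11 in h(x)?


Differentiating 3 times: d^3/dx^3 [1/(1-x)] = 3!/(1-x)^4.
The expansion 1/(1-x)^4 = sum_{k>=0} C(k+3, 3) x^k, so the coefficient of x^n in 3!/(1-x)^4 is 3! * C(n+3, 3).
For n = 11: 6 * C(14, 3) = 6 * 364 = 2184

2184


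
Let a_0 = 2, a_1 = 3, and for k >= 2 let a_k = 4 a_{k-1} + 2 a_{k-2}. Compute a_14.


Iterating the recurrence forward:
a_0 = 2
a_1 = 3
a_2 = 4*3 + 2*2 = 16
a_3 = 4*16 + 2*3 = 70
a_4 = 4*70 + 2*16 = 312
a_5 = 4*312 + 2*70 = 1388
a_6 = 4*1388 + 2*312 = 6176
a_7 = 4*6176 + 2*1388 = 27480
a_8 = 4*27480 + 2*6176 = 122272
a_9 = 4*122272 + 2*27480 = 544048
a_10 = 4*544048 + 2*122272 = 2420736
a_11 = 4*2420736 + 2*544048 = 10771040
a_12 = 4*10771040 + 2*2420736 = 47925632
a_13 = 4*47925632 + 2*10771040 = 213244608
a_14 = 4*213244608 + 2*47925632 = 948829696
So a_14 = 948829696.

948829696


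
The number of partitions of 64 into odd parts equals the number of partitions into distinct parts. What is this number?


Computing partitions of 64 into odd parts (1, 3, 5, ...):
Using the generating function prod_{k>=0} 1/(1-x^(2k+1)),
the count is 16444

16444


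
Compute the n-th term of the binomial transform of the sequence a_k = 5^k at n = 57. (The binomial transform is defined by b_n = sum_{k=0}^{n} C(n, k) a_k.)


With a_k = 5^k, b_n = sum_{k=0}^{n} C(n, k) 5^k = (1 + 5)^n by the binomial theorem.
For n = 57: (1 + 5)^57 = 6^57 = 226267027688376192080197927193400943822503936.

226267027688376192080197927193400943822503936


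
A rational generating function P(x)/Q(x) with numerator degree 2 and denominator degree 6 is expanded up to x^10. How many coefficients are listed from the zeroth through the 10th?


Expanding up to x^10 gives the coefficients for x^0, x^1, ..., x^10.
That is 10 + 1 = 11 coefficients in total.

11


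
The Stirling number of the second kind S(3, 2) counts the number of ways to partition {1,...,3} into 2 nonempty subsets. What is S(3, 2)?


Using the explicit formula S(n,k) = (1/k!) sum_{j=0}^{k} (-1)^(k-j) C(k,j) j^n:
S(3, 2) = 3
Equivalently, S(n,k) is n! times the coefficient of x^n in the EGF (e^x - 1)^k / k!.

3


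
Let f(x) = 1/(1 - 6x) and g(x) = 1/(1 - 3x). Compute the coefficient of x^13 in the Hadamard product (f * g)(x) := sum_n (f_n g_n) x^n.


f has coefficients f_k = 6^k and g has coefficients g_k = 3^k, so the Hadamard product has coefficient (f*g)_k = 6^k * 3^k = 18^k.
For k = 13: 18^13 = 20822964865671168.

20822964865671168


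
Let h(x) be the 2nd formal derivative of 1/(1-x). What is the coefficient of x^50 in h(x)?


Differentiating 2 times: d^2/dx^2 [1/(1-x)] = 2!/(1-x)^3.
The expansion 1/(1-x)^3 = sum_{k>=0} C(k+2, 2) x^k, so the coefficient of x^n in 2!/(1-x)^3 is 2! * C(n+2, 2).
For n = 50: 2 * C(52, 2) = 2 * 1326 = 2652

2652


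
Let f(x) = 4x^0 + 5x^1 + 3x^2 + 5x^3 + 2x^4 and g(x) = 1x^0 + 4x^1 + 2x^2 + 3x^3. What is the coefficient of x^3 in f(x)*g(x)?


Cauchy product at x^3:
4*3 + 5*2 + 3*4 + 5*1
= 39

39


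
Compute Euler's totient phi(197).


phi(n) counts integers in [1, n] coprime to n. Using the multiplicative formula phi(n) = n * prod_{p | n} (1 - 1/p):
197 = 197, so
phi(197) = 197 * (1 - 1/197) = 196.

196


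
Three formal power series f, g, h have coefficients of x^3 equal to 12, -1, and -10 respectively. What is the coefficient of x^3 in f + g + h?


Series addition is componentwise:
12 + -1 + -10
= 1

1


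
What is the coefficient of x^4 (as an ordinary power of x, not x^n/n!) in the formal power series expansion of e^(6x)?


The exponential series is e^y = sum_{k>=0} y^k / k!. Substituting y = 6x gives
e^(6x) = sum_{k>=0} 6^k x^k / k!.
So the coefficient of x^n is a^n/n! with a = 6, n = 4:
6^4 / 4! = 1296/24 = 54

54


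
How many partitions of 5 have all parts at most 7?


Using the generating function (1-x)^(-1)(1-x^2)^(-1)...(1-x^7)^(-1),
the coefficient of x^5 counts these restricted partitions.
Result = 7

7


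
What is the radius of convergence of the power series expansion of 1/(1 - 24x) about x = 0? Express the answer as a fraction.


Expanding 1/(1 - 24x) = sum_{k>=0} 24^k x^k, the series converges when |24x| < 1, i.e., |x| < 1/24.
So the radius of convergence is 1/24 = 1/24.

1/24


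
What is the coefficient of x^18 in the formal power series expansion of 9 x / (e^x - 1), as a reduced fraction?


The exponential generating function for Bernoulli numbers is
x / (e^x - 1) = sum_{k>=0} B_k x^k / k!.
So the coefficient of x^18 in 9 x / (e^x - 1) is 9 B_18 / 18!.
Computing: B_18 = 43867/798, 18! = 6402373705728000, giving
9 * 43867/798 / 6402373705728000 = 43867/567677135241216000.

43867/567677135241216000


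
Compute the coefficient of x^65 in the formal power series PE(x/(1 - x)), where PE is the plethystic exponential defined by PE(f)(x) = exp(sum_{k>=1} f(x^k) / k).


For f(x) = x/(1 - x) we have
sum_{k>=1} f(x^k) / k = sum_{k>=1} (1/k) * x^k / (1 - x^k) = sum_{k, m >= 1} x^(k m) / k,
which after exponentiating simplifies to
PE(x/(1 - x)) = prod_{k>=1} 1 / (1 - x^k).
This is the generating function for the partition function p(n), so the coefficient of x^65 is p(65).
Computing p(65) by dynamic programming over parts 1, 2, ..., 65: p(65) = 2012558.

2012558


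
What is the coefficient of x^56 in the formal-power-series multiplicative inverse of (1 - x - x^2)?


Let the inverse be f(x) = sum_{k>=0} a_k x^k. From f(x) * (1 - x - x^2) = 1 and matching coefficients:
 x^0: a_0 = 1.
 x^1: a_1 - a_0 = 0, so a_1 = 1.
 x^k (k >= 2): a_k - a_{k-1} - a_{k-2} = 0, i.e. a_k = a_{k-1} + a_{k-2}.
This is the Fibonacci-type recurrence shifted so that a_0 = a_1 = 1.
Iterating: a_0=1, a_1=1, a_2=2, a_3=3, a_4=5, a_5=8, a_6=13, a_7=21, a_8=34, a_9=55, ...
a_56 = 365435296162.

365435296162


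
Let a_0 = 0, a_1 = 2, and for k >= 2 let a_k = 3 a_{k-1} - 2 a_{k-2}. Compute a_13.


Iterating the recurrence forward:
a_0 = 0
a_1 = 2
a_2 = 3*2 - 2*0 = 6
a_3 = 3*6 - 2*2 = 14
a_4 = 3*14 - 2*6 = 30
a_5 = 3*30 - 2*14 = 62
a_6 = 3*62 - 2*30 = 126
a_7 = 3*126 - 2*62 = 254
a_8 = 3*254 - 2*126 = 510
a_9 = 3*510 - 2*254 = 1022
a_10 = 3*1022 - 2*510 = 2046
a_11 = 3*2046 - 2*1022 = 4094
a_12 = 3*4094 - 2*2046 = 8190
a_13 = 3*8190 - 2*4094 = 16382
So a_13 = 16382.

16382


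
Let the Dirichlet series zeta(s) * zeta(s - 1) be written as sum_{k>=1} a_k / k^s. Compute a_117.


Convolution gives a_k = sum_{d | k} d * 1 = sum_{d | k} d = sigma(k), the sum of positive divisors of k.
For k = 117, the divisors are 1, 3, 9, 13, 39, 117, so
sigma(117) = 1 + 3 + 9 + 13 + 39 + 117 = 182.

182


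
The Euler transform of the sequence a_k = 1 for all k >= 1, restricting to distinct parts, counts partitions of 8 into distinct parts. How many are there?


Partitions of 8 into distinct parts can be computed via generating function.
Product (1+x)(1+x^2)(1+x^3)...
The coefficient of x^8 = 6

6


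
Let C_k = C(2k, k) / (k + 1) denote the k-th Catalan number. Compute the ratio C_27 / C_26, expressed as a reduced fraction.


Using C_k = (2k)! / (k! (k+1)!), the ratio C_{k+1}/C_k simplifies to
C_{k+1}/C_k = [(2k+2)! / ((k+1)! (k+2)!)] * [k! (k+1)! / (2k)!]
 = (2k+2)(2k+1) / ((k+1)(k+2)) = 2(2k+1) / (k+2).
For k = 26: 2(2*26 + 1) / (26 + 2) = 106/28 = 53/14.

53/14


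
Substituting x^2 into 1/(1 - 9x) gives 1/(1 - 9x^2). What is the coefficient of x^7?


Since 1/(1 - 9x^2) only has even powers of x,
the coefficient of x^7 (odd) is 0.

0


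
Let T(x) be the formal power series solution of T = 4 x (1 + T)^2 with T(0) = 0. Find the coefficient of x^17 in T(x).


Apply the Lagrange inversion formula: if T = 4 x * phi(T) with phi(t) = (1 + t)^2, then [x^n] T = 4^n * (1/n) [t^(n-1)] phi(t)^n = 4^n * (1/n) [t^(n-1)] (1 + t)^(2n) = 4^n * (1/n) C(2n, n-1).
Using the identity C(2n, n-1) = C(2n, n) * n / (n+1), the unscaled factor equals C(2n, n) / (n+1) = C_n, the n-th Catalan number.
For n = 17: C_17 = C(34, 17) / 18 = 2333606220/18 = 129644790.
With the 4^17 = 17179869184 factor, the coefficient is 17179869184 * 129644790 = 2227280532587151360.

2227280532587151360


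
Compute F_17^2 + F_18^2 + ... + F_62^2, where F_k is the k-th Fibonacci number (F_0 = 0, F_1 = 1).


There is a standard identity sum_{k=0}^{N} F_k^2 = F_N * F_{N+1} (proved inductively from the telescoping relation F_k^2 = F_k F_{k+1} - F_{k-1} F_k). Then
sum_{k=17}^{62} F_k^2 = F_62 F_63 - F_16 F_17.
Computing: F_62 = 4052739537881, F_63 = 6557470319842, F_16 = 987, F_17 = 1597.
Sum = 4052739537881 * 6557470319842 - 987 * 1597 = 26575719233704840343358563.

26575719233704840343358563


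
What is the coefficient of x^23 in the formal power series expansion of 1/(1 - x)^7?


The negative binomial / multiset identity is
1/(1 - x)^r = sum_{k>=0} C(k + r - 1, r - 1) x^k.
Here r = 7 and k = 23, so the coefficient is
C(23 + 6, 6) = C(29, 6)
= 475020

475020


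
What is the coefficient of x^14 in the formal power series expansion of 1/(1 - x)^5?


The expansion 1/(1 - x)^r = sum_{k>=0} C(k + r - 1, r - 1) x^k follows from the multiset / negative-binomial theorem (or from repeated differentiation of the geometric series).
For r = 5 and k = 14:
C(18, 4) = 6402373705728000 / (24 * 87178291200) = 3060.

3060


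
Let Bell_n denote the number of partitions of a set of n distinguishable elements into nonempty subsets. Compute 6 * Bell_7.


Bell_7 can be computed from the Bell triangle or from Dobinski's identity Bell_n = (1/e) * sum_{k>=0} k^n / k!.
Computing Bell_7 = 877.
Then 6 * 877 = 5262.

5262


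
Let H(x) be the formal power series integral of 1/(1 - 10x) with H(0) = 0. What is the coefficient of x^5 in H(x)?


1/(1 - 10x) = sum_{k>=0} 10^k x^k. Integrating termwise with H(0) = 0:
H(x) = sum_{k>=0} 10^k x^(k+1) / (k+1) = sum_{m>=1} 10^(m-1) x^m / m.
For m = 5: 10^4/5 = 10000/5 = 2000.

2000


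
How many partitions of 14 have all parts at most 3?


Using the generating function (1-x)^(-1)(1-x^2)^(-1)(1-x^3)^(-1),
the coefficient of x^14 counts these restricted partitions.
Result = 24

24


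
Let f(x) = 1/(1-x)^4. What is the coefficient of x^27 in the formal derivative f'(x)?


Differentiate: d/dx [ 1/(1-x)^r ] = r / (1-x)^(r+1).
Here r = 4, so f'(x) = 4 / (1-x)^5.
The expansion of 1/(1-x)^(r+1) has coefficient of x^n equal to C(n+r, r).
So the coefficient of x^27 in f'(x) is
4 * C(31, 4) = 4 * 31465 = 125860

125860


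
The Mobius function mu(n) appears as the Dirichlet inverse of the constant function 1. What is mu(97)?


97 = 97 (all distinct primes).
mu(97) = (-1)^1 = -1

-1


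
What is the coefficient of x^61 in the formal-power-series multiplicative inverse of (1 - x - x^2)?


Let the inverse be f(x) = sum_{k>=0} a_k x^k. From f(x) * (1 - x - x^2) = 1 and matching coefficients:
 x^0: a_0 = 1.
 x^1: a_1 - a_0 = 0, so a_1 = 1.
 x^k (k >= 2): a_k - a_{k-1} - a_{k-2} = 0, i.e. a_k = a_{k-1} + a_{k-2}.
This is the Fibonacci-type recurrence shifted so that a_0 = a_1 = 1.
Iterating: a_0=1, a_1=1, a_2=2, a_3=3, a_4=5, a_5=8, a_6=13, a_7=21, a_8=34, a_9=55, ...
a_61 = 4052739537881.

4052739537881


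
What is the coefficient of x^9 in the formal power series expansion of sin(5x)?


The Maclaurin series is sin(t) = sum_{k>=0} (-1)^k t^(2k+1) / (2k+1)!, so substituting t = 5x, only odd powers of x are nonzero, with coefficient of x^(2k+1) equal to (-1)^k 5^(2k+1) / (2k+1)!.
Write 9 = 2*4 + 1, giving the coefficient (-1)^4 * 5^9 / 9! = 1953125/362880 = 390625/72576.

390625/72576


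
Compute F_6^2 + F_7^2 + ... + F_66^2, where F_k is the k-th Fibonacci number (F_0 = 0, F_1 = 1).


There is a standard identity sum_{k=0}^{N} F_k^2 = F_N * F_{N+1} (proved inductively from the telescoping relation F_k^2 = F_k F_{k+1} - F_{k-1} F_k). Then
sum_{k=6}^{66} F_k^2 = F_66 F_67 - F_5 F_6.
Computing: F_66 = 27777890035288, F_67 = 44945570212853, F_5 = 5, F_6 = 8.
Sum = 27777890035288 * 44945570212853 - 5 * 8 = 1248493106945946501841156624.

1248493106945946501841156624


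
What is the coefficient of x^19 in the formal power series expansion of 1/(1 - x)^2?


The negative binomial / multiset identity is
1/(1 - x)^r = sum_{k>=0} C(k + r - 1, r - 1) x^k.
Here r = 2 and k = 19, so the coefficient is
C(19 + 1, 1) = C(20, 1)
= 20

20


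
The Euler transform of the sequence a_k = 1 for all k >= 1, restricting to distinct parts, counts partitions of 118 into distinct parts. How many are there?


Partitions of 118 into distinct parts can be computed via generating function.
Product (1+x)(1+x^2)(1+x^3)...
The coefficient of x^118 = 1881578

1881578


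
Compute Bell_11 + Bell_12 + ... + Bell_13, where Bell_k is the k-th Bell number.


Recall Bell_k counts set partitions of a k-set (with Bell_0 = 1 by convention).
Bell_11 through Bell_13: 678570, 4213597, 27644437
Sum = 678570 + 4213597 + 27644437 = 32536604.

32536604


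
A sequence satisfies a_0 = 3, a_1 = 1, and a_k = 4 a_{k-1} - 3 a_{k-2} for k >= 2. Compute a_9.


The characteristic equation is t^2 - 4 t + 3 = 0, with roots r_1 = 3 and r_2 = 1 (so c_1 = r_1 + r_2, c_2 = -r_1 r_2 as required).
One can use the closed form a_n = A r_1^n + B r_2^n, but direct iteration is more reliable:
a_0 = 3, a_1 = 1, a_2 = -5, a_3 = -23, a_4 = -77, a_5 = -239, a_6 = -725, a_7 = -2183, a_8 = -6557, a_9 = -19679.
So a_9 = -19679.

-19679


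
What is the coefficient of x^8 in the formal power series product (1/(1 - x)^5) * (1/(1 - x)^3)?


Combine the factors: (1/(1 - x)^5) * (1/(1 - x)^3) = 1/(1 - x)^8.
Then use 1/(1 - x)^r = sum_{k>=0} C(k + r - 1, r - 1) x^k with r = 8 and k = 8:
C(15, 7) = 6435.

6435


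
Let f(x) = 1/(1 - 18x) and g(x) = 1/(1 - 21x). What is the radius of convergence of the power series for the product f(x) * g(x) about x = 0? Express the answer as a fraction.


The radius of 1/(1 - 18x) is 1/18 (nearest singularity at x = 1/18), and the radius of 1/(1 - 21x) is 1/21.
The product f(x)*g(x) = 1/((1 - 18x)(1 - 21x)) has singularities at both 1/18 and 1/21, so its radius of convergence is the distance to the nearest one:
min(1/18, 1/21) = 1/21.

1/21


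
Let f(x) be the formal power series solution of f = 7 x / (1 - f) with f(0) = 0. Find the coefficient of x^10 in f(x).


Apply Lagrange inversion: f = 7 x * phi(f) with phi(t) = 1/(1 - t), so
[x^n] f = 7^n * (1/n) [t^(n-1)] phi(t)^n = 7^n * (1/n) [t^(n-1)] (1 - t)^(-n) = 7^n * (1/n) C(2n - 2, n - 1) = 7^n * C_{n-1}.
For n = 10: C_9 = C(18, 9) / 10 = 48620/10 = 4862.
With the 7^10 = 282475249 factor, the coefficient is 282475249 * 4862 = 1373394660638.

1373394660638


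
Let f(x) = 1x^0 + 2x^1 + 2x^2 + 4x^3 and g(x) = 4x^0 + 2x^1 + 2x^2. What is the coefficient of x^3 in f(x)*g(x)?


Cauchy product at x^3:
2*2 + 2*2 + 4*4
= 24

24


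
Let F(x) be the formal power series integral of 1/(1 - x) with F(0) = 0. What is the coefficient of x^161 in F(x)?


1/(1 - x) = sum_{k>=0} x^k. Integrating termwise and using F(0) = 0 gives
F(x) = sum_{k>=0} x^(k+1) / (k+1) = sum_{m>=1} x^m / m = -ln(1 - x).
So the coefficient of x^161 is 1/161 = 1/161.

1/161


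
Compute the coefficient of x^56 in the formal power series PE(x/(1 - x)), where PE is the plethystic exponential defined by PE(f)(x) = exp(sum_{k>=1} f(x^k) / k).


For f(x) = x/(1 - x) we have
sum_{k>=1} f(x^k) / k = sum_{k>=1} (1/k) * x^k / (1 - x^k) = sum_{k, m >= 1} x^(k m) / k,
which after exponentiating simplifies to
PE(x/(1 - x)) = prod_{k>=1} 1 / (1 - x^k).
This is the generating function for the partition function p(n), so the coefficient of x^56 is p(56).
Computing p(56) by dynamic programming over parts 1, 2, ..., 56: p(56) = 526823.

526823


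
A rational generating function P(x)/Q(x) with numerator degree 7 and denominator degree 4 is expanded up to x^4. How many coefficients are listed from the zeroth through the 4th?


Expanding up to x^4 gives the coefficients for x^0, x^1, ..., x^4.
That is 4 + 1 = 5 coefficients in total.

5


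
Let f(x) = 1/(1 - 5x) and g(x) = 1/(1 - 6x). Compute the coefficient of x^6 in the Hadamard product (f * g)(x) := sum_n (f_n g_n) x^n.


f has coefficients f_k = 5^k and g has coefficients g_k = 6^k, so the Hadamard product has coefficient (f*g)_k = 5^k * 6^k = 30^k.
For k = 6: 30^6 = 729000000.

729000000


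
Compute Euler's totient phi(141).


phi(n) counts integers in [1, n] coprime to n. Using the multiplicative formula phi(n) = n * prod_{p | n} (1 - 1/p):
141 = 3 * 47, so
phi(141) = 141 * (1 - 1/3) * (1 - 1/47) = 92.

92


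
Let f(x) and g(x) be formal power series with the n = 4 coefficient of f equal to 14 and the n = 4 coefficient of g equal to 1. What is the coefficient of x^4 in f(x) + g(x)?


Addition of formal power series is termwise.
The coefficient of x^4 in f + g = 14 + 1
= 15

15


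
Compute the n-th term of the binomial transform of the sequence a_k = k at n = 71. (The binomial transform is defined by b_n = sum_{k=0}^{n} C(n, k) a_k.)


With a_k = k, b_n = sum_{k=0}^{n} C(n, k) k. Using k * C(n, k) = n * C(n-1, k-1) gives b_n = n * sum_{k>=1} C(n-1, k-1) = n * 2^(n-1).
For n = 71: 71 * 2^70 = 71 * 1180591620717411303424 = 83822005070936202543104.

83822005070936202543104


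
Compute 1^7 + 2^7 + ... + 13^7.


This power sum has a closed form given by Faulhaber's formula
sum_{k=1}^{m} k^p = (1 / (p + 1)) * sum_{j=0}^{p} C(p + 1, j) B_j m^(p + 1 - j),
but for small m direct computation is fastest:
1 + 128 + 2187 + 16384 + 78125 + 279936 + 823543 + 2097152 + 4782969 + 10000000 + 19487171 + 35831808 + 62748517 = 136147921.

136147921


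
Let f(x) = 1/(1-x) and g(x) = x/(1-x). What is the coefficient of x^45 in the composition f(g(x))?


First simplify the composition: f(g(x)) = 1/(1 - x/(1-x)) = (1-x)/((1-x) - x) = (1-x)/(1-2x).
Now extract the coefficient. Write (1-x)/(1-2x) = 1/(1-2x) - x/(1-2x).
The coefficient of x^n in 1/(1-2x) is 2^n, and in x/(1-2x) is 2^(n-1) (for n >= 1).
So the coefficient of x^45 is 2^45 - 2^44 = 35184372088832 - 17592186044416 = 17592186044416.

17592186044416


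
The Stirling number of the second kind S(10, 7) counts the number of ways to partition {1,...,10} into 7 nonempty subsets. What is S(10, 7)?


Using the explicit formula S(n,k) = (1/k!) sum_{j=0}^{k} (-1)^(k-j) C(k,j) j^n:
S(10, 7) = 5880
Equivalently, S(n,k) is n! times the coefficient of x^n in the EGF (e^x - 1)^k / k!.

5880


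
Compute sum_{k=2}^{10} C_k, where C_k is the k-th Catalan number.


C_2 through C_10: 2, 5, 14, 42, 132, 429, 1430, 4862, 16796
Sum = 2 + 5 + 14 + 42 + 132 + 429 + 1430 + 4862 + 16796
= 23712

23712


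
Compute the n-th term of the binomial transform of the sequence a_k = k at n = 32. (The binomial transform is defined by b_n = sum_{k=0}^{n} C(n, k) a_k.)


With a_k = k, b_n = sum_{k=0}^{n} C(n, k) k. Using k * C(n, k) = n * C(n-1, k-1) gives b_n = n * sum_{k>=1} C(n-1, k-1) = n * 2^(n-1).
For n = 32: 32 * 2^31 = 32 * 2147483648 = 68719476736.

68719476736


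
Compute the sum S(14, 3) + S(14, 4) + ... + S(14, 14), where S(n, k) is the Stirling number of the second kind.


By definition, S(n, k) counts partitions of an n-set into exactly k nonempty blocks.
Computing row n = 14 for k = 3..14:
S(14, k): 788970, 10391745, 40075035, 63436373, 49329280, 20912320, 5135130, 752752, 66066, 3367, 91, 1
Sum = 190891130.

190891130


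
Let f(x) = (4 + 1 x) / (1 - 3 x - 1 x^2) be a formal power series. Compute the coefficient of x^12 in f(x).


Write f(x) = sum_{k>=0} a_k x^k. Multiplying both sides by 1 - 3 x - 1 x^2 gives
(1 - 3 x - 1 x^2) sum_{k>=0} a_k x^k = 4 + 1 x.
Matching coefficients:
 x^0: a_0 = 4
 x^1: a_1 - 3 a_0 = 1  =>  a_1 = 3*4 + 1 = 13
 x^k (k >= 2): a_k = 3 a_{k-1} + 1 a_{k-2}.
Iterating: a_2 = 43, a_3 = 142, a_4 = 469, a_5 = 1549, a_6 = 5116, a_7 = 16897, a_8 = 55807, a_9 = 184318, a_10 = 608761, a_11 = 2010601, a_12 = 6640564.
So the coefficient of x^12 is 6640564.

6640564


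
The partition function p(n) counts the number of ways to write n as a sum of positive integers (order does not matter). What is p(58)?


Using the generating function prod_{k>=1} 1/(1-x^k), we compute p(58).
By dynamic programming over parts 1 through 58:
p(58) = 715220

715220


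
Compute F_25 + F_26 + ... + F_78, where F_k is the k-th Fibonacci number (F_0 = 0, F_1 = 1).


Use the identity sum_{k=0}^{N} F_k = F_{N+2} - 1 (which follows from F_{k+2} - F_{k+1} = F_k). Then
sum_{k=25}^{78} F_k = (F_{80} - 1) - (F_{26} - 1) = F_{80} - F_{26}.
Computing: F_{80} = 23416728348467685, F_{26} = 121393, so
Sum = 23416728348467685 - 121393 = 23416728348346292.

23416728348346292


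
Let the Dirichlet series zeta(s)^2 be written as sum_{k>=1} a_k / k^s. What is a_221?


The Dirichlet convolution of the constant function 1 with itself gives (1 * 1)(k) = sum_{d | k} 1 = d(k), the number of positive divisors of k.
Since zeta(s) = sum_{k>=1} 1/k^s, we have zeta(s)^2 = sum_{k>=1} d(k)/k^s, so a_k = d(k).
For k = 221: the divisors are 1, 13, 17, 221.
Count = 4.

4


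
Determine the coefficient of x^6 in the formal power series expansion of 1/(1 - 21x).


The geometric series identity gives 1/(1 - c x) = sum_{k>=0} c^k x^k, so the coefficient of x^k is c^k.
Here c = 21 and k = 6.
Computing: 21^6 = 85766121

85766121


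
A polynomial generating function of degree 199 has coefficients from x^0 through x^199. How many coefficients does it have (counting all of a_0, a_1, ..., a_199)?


A polynomial of degree 199 takes the form a_0 + a_1 x + ... + a_199 x^199.
The number of coefficients is 199 + 1 = 200.

200


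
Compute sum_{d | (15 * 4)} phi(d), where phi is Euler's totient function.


First, 15 * 4 = 60. One classical identity is sum_{d | n} phi(d) = n (each k in [1, n] has a unique gcd with n, and among the k's with gcd(k, n) = n/d there are phi(d) of them). So the sum equals 60. We also verify directly:
Divisors of 60: 1, 2, 3, 4, 5, 6, 10, 12, 15, 20, 30, 60.
phi values: 1, 1, 2, 2, 4, 2, 4, 4, 8, 8, 8, 16.
Sum = 60.

60


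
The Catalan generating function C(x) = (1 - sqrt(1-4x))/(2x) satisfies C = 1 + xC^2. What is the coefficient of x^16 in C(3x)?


Substituting x -> 3x scales the n-th coefficient by 3^n, so [x^16] C(3x) = 3^16 * C_16.
C_16 = C(2*16, 16)/(17) = 601080390/17 = 35357670.
So 3^16 * 35357670 = 43046721 * 35357670 = 1522031755700070.

1522031755700070


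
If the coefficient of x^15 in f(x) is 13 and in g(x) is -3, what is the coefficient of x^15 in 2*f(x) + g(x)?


Scalar multiplication scales coefficients: 2 * 13 = 26.
Then add the g coefficient: 26 + -3
= 23

23


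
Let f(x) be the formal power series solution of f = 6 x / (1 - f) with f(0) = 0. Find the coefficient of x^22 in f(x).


Apply Lagrange inversion: f = 6 x * phi(f) with phi(t) = 1/(1 - t), so
[x^n] f = 6^n * (1/n) [t^(n-1)] phi(t)^n = 6^n * (1/n) [t^(n-1)] (1 - t)^(-n) = 6^n * (1/n) C(2n - 2, n - 1) = 6^n * C_{n-1}.
For n = 22: C_21 = C(42, 21) / 22 = 538257874440/22 = 24466267020.
With the 6^22 = 131621703842267136 factor, the coefficient is 131621703842267136 * 24466267020 = 3220291751832267711546654720.

3220291751832267711546654720


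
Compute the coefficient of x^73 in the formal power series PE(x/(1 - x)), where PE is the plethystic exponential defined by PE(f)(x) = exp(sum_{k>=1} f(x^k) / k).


For f(x) = x/(1 - x) we have
sum_{k>=1} f(x^k) / k = sum_{k>=1} (1/k) * x^k / (1 - x^k) = sum_{k, m >= 1} x^(k m) / k,
which after exponentiating simplifies to
PE(x/(1 - x)) = prod_{k>=1} 1 / (1 - x^k).
This is the generating function for the partition function p(n), so the coefficient of x^73 is p(73).
Computing p(73) by dynamic programming over parts 1, 2, ..., 73: p(73) = 6185689.

6185689


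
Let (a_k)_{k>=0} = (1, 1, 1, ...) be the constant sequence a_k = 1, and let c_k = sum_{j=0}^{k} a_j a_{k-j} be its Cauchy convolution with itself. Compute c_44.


Since a_j = 1 for all j >= 0, the convolution sum becomes
c_k = sum_{j=0}^{k} 1 * 1 = 1 * (k + 1).
Equivalently, the generating function of (a_k) is 1/(1 - x) and its square is 1/(1 - x)^2 = sum_{k>=0} 1(k + 1) x^k.
For k = 44: 1 * 45 = 45.

45


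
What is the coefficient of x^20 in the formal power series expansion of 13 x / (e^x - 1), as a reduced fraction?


The exponential generating function for Bernoulli numbers is
x / (e^x - 1) = sum_{k>=0} B_k x^k / k!.
So the coefficient of x^20 in 13 x / (e^x - 1) is 13 B_20 / 20!.
Computing: B_20 = -174611/330, 20! = 2432902008176640000, giving
13 * -174611/330 / 2432902008176640000 = -174611/61758281746022400000.

-174611/61758281746022400000
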